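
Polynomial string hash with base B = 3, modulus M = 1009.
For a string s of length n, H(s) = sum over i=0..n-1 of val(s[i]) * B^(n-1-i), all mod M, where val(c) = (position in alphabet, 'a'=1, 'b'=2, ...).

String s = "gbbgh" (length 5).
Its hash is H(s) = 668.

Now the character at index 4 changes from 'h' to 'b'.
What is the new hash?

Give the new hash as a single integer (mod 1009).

Answer: 662

Derivation:
val('h') = 8, val('b') = 2
Position k = 4, exponent = n-1-k = 0
B^0 mod M = 3^0 mod 1009 = 1
Delta = (2 - 8) * 1 mod 1009 = 1003
New hash = (668 + 1003) mod 1009 = 662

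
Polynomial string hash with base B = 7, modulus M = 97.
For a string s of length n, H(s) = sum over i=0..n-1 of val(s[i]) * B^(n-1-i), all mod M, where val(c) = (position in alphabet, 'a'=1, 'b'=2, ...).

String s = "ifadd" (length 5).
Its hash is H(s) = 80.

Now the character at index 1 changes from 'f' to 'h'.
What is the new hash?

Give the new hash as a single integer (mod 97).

val('f') = 6, val('h') = 8
Position k = 1, exponent = n-1-k = 3
B^3 mod M = 7^3 mod 97 = 52
Delta = (8 - 6) * 52 mod 97 = 7
New hash = (80 + 7) mod 97 = 87

Answer: 87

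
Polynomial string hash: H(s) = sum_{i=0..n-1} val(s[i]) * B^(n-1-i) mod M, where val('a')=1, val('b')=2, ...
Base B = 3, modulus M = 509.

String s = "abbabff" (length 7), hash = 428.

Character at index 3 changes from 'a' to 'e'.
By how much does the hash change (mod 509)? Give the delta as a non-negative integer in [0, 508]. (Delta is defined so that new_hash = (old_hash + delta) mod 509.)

Answer: 108

Derivation:
Delta formula: (val(new) - val(old)) * B^(n-1-k) mod M
  val('e') - val('a') = 5 - 1 = 4
  B^(n-1-k) = 3^3 mod 509 = 27
  Delta = 4 * 27 mod 509 = 108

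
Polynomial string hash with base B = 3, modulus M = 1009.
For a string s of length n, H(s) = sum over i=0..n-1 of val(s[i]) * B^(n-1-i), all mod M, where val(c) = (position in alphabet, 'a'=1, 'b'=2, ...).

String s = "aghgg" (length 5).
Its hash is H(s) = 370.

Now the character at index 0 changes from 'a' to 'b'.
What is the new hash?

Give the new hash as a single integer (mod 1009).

val('a') = 1, val('b') = 2
Position k = 0, exponent = n-1-k = 4
B^4 mod M = 3^4 mod 1009 = 81
Delta = (2 - 1) * 81 mod 1009 = 81
New hash = (370 + 81) mod 1009 = 451

Answer: 451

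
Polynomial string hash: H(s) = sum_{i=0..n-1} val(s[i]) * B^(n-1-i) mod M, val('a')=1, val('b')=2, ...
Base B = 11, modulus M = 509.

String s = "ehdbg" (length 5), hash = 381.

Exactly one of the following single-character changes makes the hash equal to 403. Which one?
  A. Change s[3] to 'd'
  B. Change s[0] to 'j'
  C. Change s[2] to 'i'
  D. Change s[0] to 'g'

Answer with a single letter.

Option A: s[3]='b'->'d', delta=(4-2)*11^1 mod 509 = 22, hash=381+22 mod 509 = 403 <-- target
Option B: s[0]='e'->'j', delta=(10-5)*11^4 mod 509 = 418, hash=381+418 mod 509 = 290
Option C: s[2]='d'->'i', delta=(9-4)*11^2 mod 509 = 96, hash=381+96 mod 509 = 477
Option D: s[0]='e'->'g', delta=(7-5)*11^4 mod 509 = 269, hash=381+269 mod 509 = 141

Answer: A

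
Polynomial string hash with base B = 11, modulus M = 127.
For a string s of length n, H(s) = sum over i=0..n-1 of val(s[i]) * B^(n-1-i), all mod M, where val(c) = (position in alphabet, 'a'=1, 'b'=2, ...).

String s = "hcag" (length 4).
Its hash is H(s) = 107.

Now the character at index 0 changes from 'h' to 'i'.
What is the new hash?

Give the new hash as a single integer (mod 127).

val('h') = 8, val('i') = 9
Position k = 0, exponent = n-1-k = 3
B^3 mod M = 11^3 mod 127 = 61
Delta = (9 - 8) * 61 mod 127 = 61
New hash = (107 + 61) mod 127 = 41

Answer: 41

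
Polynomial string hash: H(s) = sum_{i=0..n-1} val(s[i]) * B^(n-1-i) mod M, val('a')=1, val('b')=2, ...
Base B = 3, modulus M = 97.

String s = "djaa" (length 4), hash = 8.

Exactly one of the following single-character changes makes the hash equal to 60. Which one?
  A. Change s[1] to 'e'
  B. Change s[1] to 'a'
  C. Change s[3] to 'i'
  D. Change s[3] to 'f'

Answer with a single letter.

Answer: A

Derivation:
Option A: s[1]='j'->'e', delta=(5-10)*3^2 mod 97 = 52, hash=8+52 mod 97 = 60 <-- target
Option B: s[1]='j'->'a', delta=(1-10)*3^2 mod 97 = 16, hash=8+16 mod 97 = 24
Option C: s[3]='a'->'i', delta=(9-1)*3^0 mod 97 = 8, hash=8+8 mod 97 = 16
Option D: s[3]='a'->'f', delta=(6-1)*3^0 mod 97 = 5, hash=8+5 mod 97 = 13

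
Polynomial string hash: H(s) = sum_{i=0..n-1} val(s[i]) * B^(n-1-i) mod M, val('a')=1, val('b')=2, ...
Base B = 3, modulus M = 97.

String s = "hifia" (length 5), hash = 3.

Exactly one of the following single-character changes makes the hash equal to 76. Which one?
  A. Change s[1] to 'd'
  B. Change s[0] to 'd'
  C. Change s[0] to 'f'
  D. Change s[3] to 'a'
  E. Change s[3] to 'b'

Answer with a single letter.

Answer: D

Derivation:
Option A: s[1]='i'->'d', delta=(4-9)*3^3 mod 97 = 59, hash=3+59 mod 97 = 62
Option B: s[0]='h'->'d', delta=(4-8)*3^4 mod 97 = 64, hash=3+64 mod 97 = 67
Option C: s[0]='h'->'f', delta=(6-8)*3^4 mod 97 = 32, hash=3+32 mod 97 = 35
Option D: s[3]='i'->'a', delta=(1-9)*3^1 mod 97 = 73, hash=3+73 mod 97 = 76 <-- target
Option E: s[3]='i'->'b', delta=(2-9)*3^1 mod 97 = 76, hash=3+76 mod 97 = 79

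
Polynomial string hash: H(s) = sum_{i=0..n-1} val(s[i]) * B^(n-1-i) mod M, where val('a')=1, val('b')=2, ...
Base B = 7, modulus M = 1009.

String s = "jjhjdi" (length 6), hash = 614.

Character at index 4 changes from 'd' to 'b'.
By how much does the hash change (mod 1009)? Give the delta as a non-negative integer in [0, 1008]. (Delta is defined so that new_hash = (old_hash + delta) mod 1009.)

Delta formula: (val(new) - val(old)) * B^(n-1-k) mod M
  val('b') - val('d') = 2 - 4 = -2
  B^(n-1-k) = 7^1 mod 1009 = 7
  Delta = -2 * 7 mod 1009 = 995

Answer: 995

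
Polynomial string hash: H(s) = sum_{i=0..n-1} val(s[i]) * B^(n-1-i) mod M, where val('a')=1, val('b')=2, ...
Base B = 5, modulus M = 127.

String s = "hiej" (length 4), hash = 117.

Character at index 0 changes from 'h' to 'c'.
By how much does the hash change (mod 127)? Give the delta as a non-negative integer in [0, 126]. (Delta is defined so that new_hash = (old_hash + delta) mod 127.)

Delta formula: (val(new) - val(old)) * B^(n-1-k) mod M
  val('c') - val('h') = 3 - 8 = -5
  B^(n-1-k) = 5^3 mod 127 = 125
  Delta = -5 * 125 mod 127 = 10

Answer: 10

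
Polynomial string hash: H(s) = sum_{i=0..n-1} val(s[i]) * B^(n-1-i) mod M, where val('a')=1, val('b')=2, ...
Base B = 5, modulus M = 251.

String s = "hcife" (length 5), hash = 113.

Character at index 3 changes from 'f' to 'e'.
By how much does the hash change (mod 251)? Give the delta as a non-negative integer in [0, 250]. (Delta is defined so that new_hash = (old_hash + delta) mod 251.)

Answer: 246

Derivation:
Delta formula: (val(new) - val(old)) * B^(n-1-k) mod M
  val('e') - val('f') = 5 - 6 = -1
  B^(n-1-k) = 5^1 mod 251 = 5
  Delta = -1 * 5 mod 251 = 246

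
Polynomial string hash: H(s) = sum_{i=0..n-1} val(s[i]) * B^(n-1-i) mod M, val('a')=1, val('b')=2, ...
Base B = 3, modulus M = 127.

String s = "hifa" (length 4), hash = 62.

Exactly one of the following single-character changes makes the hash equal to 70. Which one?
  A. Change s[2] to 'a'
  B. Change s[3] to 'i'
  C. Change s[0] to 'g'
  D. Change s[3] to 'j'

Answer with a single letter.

Option A: s[2]='f'->'a', delta=(1-6)*3^1 mod 127 = 112, hash=62+112 mod 127 = 47
Option B: s[3]='a'->'i', delta=(9-1)*3^0 mod 127 = 8, hash=62+8 mod 127 = 70 <-- target
Option C: s[0]='h'->'g', delta=(7-8)*3^3 mod 127 = 100, hash=62+100 mod 127 = 35
Option D: s[3]='a'->'j', delta=(10-1)*3^0 mod 127 = 9, hash=62+9 mod 127 = 71

Answer: B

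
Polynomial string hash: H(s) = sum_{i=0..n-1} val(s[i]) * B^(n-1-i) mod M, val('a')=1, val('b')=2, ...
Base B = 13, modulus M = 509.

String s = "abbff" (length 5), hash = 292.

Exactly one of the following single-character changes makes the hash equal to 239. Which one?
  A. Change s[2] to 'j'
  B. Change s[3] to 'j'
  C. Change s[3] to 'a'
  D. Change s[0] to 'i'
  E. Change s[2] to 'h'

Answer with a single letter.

Answer: D

Derivation:
Option A: s[2]='b'->'j', delta=(10-2)*13^2 mod 509 = 334, hash=292+334 mod 509 = 117
Option B: s[3]='f'->'j', delta=(10-6)*13^1 mod 509 = 52, hash=292+52 mod 509 = 344
Option C: s[3]='f'->'a', delta=(1-6)*13^1 mod 509 = 444, hash=292+444 mod 509 = 227
Option D: s[0]='a'->'i', delta=(9-1)*13^4 mod 509 = 456, hash=292+456 mod 509 = 239 <-- target
Option E: s[2]='b'->'h', delta=(8-2)*13^2 mod 509 = 505, hash=292+505 mod 509 = 288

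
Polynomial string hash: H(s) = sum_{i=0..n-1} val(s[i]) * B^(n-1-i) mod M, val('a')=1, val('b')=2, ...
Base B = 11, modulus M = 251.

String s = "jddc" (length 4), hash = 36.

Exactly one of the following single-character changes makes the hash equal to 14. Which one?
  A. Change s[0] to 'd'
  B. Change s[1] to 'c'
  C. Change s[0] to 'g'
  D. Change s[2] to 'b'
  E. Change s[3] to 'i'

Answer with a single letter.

Option A: s[0]='j'->'d', delta=(4-10)*11^3 mod 251 = 46, hash=36+46 mod 251 = 82
Option B: s[1]='d'->'c', delta=(3-4)*11^2 mod 251 = 130, hash=36+130 mod 251 = 166
Option C: s[0]='j'->'g', delta=(7-10)*11^3 mod 251 = 23, hash=36+23 mod 251 = 59
Option D: s[2]='d'->'b', delta=(2-4)*11^1 mod 251 = 229, hash=36+229 mod 251 = 14 <-- target
Option E: s[3]='c'->'i', delta=(9-3)*11^0 mod 251 = 6, hash=36+6 mod 251 = 42

Answer: D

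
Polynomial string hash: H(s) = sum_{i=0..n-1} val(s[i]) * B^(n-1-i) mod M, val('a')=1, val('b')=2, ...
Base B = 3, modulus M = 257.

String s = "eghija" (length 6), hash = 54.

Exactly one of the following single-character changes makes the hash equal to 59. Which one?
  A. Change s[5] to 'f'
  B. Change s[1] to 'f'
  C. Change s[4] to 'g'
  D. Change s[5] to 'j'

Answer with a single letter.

Answer: A

Derivation:
Option A: s[5]='a'->'f', delta=(6-1)*3^0 mod 257 = 5, hash=54+5 mod 257 = 59 <-- target
Option B: s[1]='g'->'f', delta=(6-7)*3^4 mod 257 = 176, hash=54+176 mod 257 = 230
Option C: s[4]='j'->'g', delta=(7-10)*3^1 mod 257 = 248, hash=54+248 mod 257 = 45
Option D: s[5]='a'->'j', delta=(10-1)*3^0 mod 257 = 9, hash=54+9 mod 257 = 63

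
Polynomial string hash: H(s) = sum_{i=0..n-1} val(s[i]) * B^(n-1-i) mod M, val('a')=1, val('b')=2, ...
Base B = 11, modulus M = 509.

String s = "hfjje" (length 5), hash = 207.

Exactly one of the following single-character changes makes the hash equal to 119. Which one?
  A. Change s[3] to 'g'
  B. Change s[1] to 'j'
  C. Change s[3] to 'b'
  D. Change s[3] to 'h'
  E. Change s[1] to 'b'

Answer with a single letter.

Option A: s[3]='j'->'g', delta=(7-10)*11^1 mod 509 = 476, hash=207+476 mod 509 = 174
Option B: s[1]='f'->'j', delta=(10-6)*11^3 mod 509 = 234, hash=207+234 mod 509 = 441
Option C: s[3]='j'->'b', delta=(2-10)*11^1 mod 509 = 421, hash=207+421 mod 509 = 119 <-- target
Option D: s[3]='j'->'h', delta=(8-10)*11^1 mod 509 = 487, hash=207+487 mod 509 = 185
Option E: s[1]='f'->'b', delta=(2-6)*11^3 mod 509 = 275, hash=207+275 mod 509 = 482

Answer: C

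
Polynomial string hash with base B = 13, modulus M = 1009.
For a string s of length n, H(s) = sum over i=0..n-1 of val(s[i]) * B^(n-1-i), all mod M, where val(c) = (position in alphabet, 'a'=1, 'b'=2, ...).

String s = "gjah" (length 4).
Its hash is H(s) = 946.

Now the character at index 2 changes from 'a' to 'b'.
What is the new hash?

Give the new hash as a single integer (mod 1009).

Answer: 959

Derivation:
val('a') = 1, val('b') = 2
Position k = 2, exponent = n-1-k = 1
B^1 mod M = 13^1 mod 1009 = 13
Delta = (2 - 1) * 13 mod 1009 = 13
New hash = (946 + 13) mod 1009 = 959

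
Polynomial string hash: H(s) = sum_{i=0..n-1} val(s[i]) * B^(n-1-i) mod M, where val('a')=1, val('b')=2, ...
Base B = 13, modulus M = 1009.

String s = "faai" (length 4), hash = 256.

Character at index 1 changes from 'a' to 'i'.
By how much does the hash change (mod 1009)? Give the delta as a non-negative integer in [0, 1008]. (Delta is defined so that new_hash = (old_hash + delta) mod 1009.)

Delta formula: (val(new) - val(old)) * B^(n-1-k) mod M
  val('i') - val('a') = 9 - 1 = 8
  B^(n-1-k) = 13^2 mod 1009 = 169
  Delta = 8 * 169 mod 1009 = 343

Answer: 343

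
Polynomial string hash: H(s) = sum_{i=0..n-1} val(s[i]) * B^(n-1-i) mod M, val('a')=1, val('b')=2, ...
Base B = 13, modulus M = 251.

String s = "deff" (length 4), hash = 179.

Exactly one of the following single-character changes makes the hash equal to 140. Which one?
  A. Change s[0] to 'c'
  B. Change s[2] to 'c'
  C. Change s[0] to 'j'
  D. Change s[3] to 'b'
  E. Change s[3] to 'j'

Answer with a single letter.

Option A: s[0]='d'->'c', delta=(3-4)*13^3 mod 251 = 62, hash=179+62 mod 251 = 241
Option B: s[2]='f'->'c', delta=(3-6)*13^1 mod 251 = 212, hash=179+212 mod 251 = 140 <-- target
Option C: s[0]='d'->'j', delta=(10-4)*13^3 mod 251 = 130, hash=179+130 mod 251 = 58
Option D: s[3]='f'->'b', delta=(2-6)*13^0 mod 251 = 247, hash=179+247 mod 251 = 175
Option E: s[3]='f'->'j', delta=(10-6)*13^0 mod 251 = 4, hash=179+4 mod 251 = 183

Answer: B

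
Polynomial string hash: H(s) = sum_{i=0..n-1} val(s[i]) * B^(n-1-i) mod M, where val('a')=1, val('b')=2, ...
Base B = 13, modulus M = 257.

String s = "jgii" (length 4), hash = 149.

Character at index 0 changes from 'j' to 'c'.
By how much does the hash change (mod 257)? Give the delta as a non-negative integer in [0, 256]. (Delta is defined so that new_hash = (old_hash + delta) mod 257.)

Answer: 41

Derivation:
Delta formula: (val(new) - val(old)) * B^(n-1-k) mod M
  val('c') - val('j') = 3 - 10 = -7
  B^(n-1-k) = 13^3 mod 257 = 141
  Delta = -7 * 141 mod 257 = 41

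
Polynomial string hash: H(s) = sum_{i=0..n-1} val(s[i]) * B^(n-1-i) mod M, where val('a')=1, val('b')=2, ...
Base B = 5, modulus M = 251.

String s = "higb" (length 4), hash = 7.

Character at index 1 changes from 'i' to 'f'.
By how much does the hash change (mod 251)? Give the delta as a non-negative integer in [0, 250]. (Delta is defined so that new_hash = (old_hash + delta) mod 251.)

Answer: 176

Derivation:
Delta formula: (val(new) - val(old)) * B^(n-1-k) mod M
  val('f') - val('i') = 6 - 9 = -3
  B^(n-1-k) = 5^2 mod 251 = 25
  Delta = -3 * 25 mod 251 = 176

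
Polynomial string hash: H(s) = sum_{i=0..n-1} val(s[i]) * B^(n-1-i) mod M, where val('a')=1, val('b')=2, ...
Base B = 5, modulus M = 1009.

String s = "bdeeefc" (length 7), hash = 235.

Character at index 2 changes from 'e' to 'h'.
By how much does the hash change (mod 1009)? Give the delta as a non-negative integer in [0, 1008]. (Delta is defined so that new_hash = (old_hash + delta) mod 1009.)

Answer: 866

Derivation:
Delta formula: (val(new) - val(old)) * B^(n-1-k) mod M
  val('h') - val('e') = 8 - 5 = 3
  B^(n-1-k) = 5^4 mod 1009 = 625
  Delta = 3 * 625 mod 1009 = 866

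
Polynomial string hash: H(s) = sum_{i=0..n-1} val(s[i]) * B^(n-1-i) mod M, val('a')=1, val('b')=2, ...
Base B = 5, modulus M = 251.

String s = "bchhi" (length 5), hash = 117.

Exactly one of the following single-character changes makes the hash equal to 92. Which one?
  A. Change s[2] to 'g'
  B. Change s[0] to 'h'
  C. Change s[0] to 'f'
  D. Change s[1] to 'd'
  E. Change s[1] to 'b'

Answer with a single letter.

Answer: A

Derivation:
Option A: s[2]='h'->'g', delta=(7-8)*5^2 mod 251 = 226, hash=117+226 mod 251 = 92 <-- target
Option B: s[0]='b'->'h', delta=(8-2)*5^4 mod 251 = 236, hash=117+236 mod 251 = 102
Option C: s[0]='b'->'f', delta=(6-2)*5^4 mod 251 = 241, hash=117+241 mod 251 = 107
Option D: s[1]='c'->'d', delta=(4-3)*5^3 mod 251 = 125, hash=117+125 mod 251 = 242
Option E: s[1]='c'->'b', delta=(2-3)*5^3 mod 251 = 126, hash=117+126 mod 251 = 243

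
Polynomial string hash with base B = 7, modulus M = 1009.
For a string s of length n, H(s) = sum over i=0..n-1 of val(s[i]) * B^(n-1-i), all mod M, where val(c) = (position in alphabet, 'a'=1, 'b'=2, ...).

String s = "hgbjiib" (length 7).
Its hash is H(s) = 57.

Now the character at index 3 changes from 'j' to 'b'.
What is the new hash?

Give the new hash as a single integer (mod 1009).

Answer: 340

Derivation:
val('j') = 10, val('b') = 2
Position k = 3, exponent = n-1-k = 3
B^3 mod M = 7^3 mod 1009 = 343
Delta = (2 - 10) * 343 mod 1009 = 283
New hash = (57 + 283) mod 1009 = 340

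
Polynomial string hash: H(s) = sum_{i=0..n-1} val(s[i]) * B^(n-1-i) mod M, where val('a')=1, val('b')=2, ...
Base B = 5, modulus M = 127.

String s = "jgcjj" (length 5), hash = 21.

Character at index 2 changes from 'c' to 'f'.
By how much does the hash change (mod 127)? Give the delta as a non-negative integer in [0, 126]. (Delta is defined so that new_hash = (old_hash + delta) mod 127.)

Delta formula: (val(new) - val(old)) * B^(n-1-k) mod M
  val('f') - val('c') = 6 - 3 = 3
  B^(n-1-k) = 5^2 mod 127 = 25
  Delta = 3 * 25 mod 127 = 75

Answer: 75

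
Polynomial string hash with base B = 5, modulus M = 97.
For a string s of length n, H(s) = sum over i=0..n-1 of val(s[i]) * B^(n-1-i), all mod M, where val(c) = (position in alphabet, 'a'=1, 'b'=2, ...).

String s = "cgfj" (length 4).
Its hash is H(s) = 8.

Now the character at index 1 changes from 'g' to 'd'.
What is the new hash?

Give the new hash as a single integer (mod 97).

Answer: 30

Derivation:
val('g') = 7, val('d') = 4
Position k = 1, exponent = n-1-k = 2
B^2 mod M = 5^2 mod 97 = 25
Delta = (4 - 7) * 25 mod 97 = 22
New hash = (8 + 22) mod 97 = 30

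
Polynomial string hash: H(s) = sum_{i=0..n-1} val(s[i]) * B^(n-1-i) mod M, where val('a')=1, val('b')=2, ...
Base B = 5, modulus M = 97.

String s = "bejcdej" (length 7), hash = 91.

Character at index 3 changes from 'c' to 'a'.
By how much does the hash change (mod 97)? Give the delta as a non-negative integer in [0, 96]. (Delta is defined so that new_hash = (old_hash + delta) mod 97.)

Delta formula: (val(new) - val(old)) * B^(n-1-k) mod M
  val('a') - val('c') = 1 - 3 = -2
  B^(n-1-k) = 5^3 mod 97 = 28
  Delta = -2 * 28 mod 97 = 41

Answer: 41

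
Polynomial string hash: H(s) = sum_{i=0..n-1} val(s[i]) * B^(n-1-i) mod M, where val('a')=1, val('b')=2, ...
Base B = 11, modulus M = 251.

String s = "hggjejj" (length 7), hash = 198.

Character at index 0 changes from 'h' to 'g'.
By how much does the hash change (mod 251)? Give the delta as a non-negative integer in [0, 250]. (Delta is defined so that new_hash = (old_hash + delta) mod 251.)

Answer: 248

Derivation:
Delta formula: (val(new) - val(old)) * B^(n-1-k) mod M
  val('g') - val('h') = 7 - 8 = -1
  B^(n-1-k) = 11^6 mod 251 = 3
  Delta = -1 * 3 mod 251 = 248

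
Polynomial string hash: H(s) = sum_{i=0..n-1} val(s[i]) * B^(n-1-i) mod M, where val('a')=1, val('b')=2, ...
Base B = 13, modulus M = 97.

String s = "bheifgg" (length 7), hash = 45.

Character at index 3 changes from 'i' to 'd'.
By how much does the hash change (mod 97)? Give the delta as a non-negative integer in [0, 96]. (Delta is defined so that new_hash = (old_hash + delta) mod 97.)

Delta formula: (val(new) - val(old)) * B^(n-1-k) mod M
  val('d') - val('i') = 4 - 9 = -5
  B^(n-1-k) = 13^3 mod 97 = 63
  Delta = -5 * 63 mod 97 = 73

Answer: 73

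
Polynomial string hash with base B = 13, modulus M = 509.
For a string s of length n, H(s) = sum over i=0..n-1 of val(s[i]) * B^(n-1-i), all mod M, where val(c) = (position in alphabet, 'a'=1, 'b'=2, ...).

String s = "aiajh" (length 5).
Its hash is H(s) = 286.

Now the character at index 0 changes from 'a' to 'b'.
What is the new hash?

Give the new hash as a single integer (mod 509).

val('a') = 1, val('b') = 2
Position k = 0, exponent = n-1-k = 4
B^4 mod M = 13^4 mod 509 = 57
Delta = (2 - 1) * 57 mod 509 = 57
New hash = (286 + 57) mod 509 = 343

Answer: 343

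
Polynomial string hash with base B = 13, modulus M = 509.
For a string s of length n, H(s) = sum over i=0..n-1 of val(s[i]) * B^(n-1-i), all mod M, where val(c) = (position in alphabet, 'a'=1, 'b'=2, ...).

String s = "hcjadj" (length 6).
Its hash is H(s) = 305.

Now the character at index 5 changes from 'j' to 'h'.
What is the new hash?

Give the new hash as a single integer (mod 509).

val('j') = 10, val('h') = 8
Position k = 5, exponent = n-1-k = 0
B^0 mod M = 13^0 mod 509 = 1
Delta = (8 - 10) * 1 mod 509 = 507
New hash = (305 + 507) mod 509 = 303

Answer: 303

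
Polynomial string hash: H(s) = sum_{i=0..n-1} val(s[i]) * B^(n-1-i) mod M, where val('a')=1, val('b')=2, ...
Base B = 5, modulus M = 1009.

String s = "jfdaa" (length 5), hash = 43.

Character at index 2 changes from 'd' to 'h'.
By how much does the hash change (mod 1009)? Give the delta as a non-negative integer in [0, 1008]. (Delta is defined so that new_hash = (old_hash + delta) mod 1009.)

Delta formula: (val(new) - val(old)) * B^(n-1-k) mod M
  val('h') - val('d') = 8 - 4 = 4
  B^(n-1-k) = 5^2 mod 1009 = 25
  Delta = 4 * 25 mod 1009 = 100

Answer: 100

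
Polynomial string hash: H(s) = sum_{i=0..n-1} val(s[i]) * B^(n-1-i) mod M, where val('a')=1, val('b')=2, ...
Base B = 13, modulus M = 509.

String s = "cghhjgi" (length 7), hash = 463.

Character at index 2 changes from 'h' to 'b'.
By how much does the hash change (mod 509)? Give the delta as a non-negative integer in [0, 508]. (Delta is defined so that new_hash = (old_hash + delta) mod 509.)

Answer: 167

Derivation:
Delta formula: (val(new) - val(old)) * B^(n-1-k) mod M
  val('b') - val('h') = 2 - 8 = -6
  B^(n-1-k) = 13^4 mod 509 = 57
  Delta = -6 * 57 mod 509 = 167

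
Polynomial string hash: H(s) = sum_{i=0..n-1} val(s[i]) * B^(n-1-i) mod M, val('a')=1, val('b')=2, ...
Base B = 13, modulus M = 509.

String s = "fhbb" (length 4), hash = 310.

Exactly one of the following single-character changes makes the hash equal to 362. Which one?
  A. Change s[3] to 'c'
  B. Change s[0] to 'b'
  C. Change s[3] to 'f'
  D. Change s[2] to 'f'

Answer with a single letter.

Option A: s[3]='b'->'c', delta=(3-2)*13^0 mod 509 = 1, hash=310+1 mod 509 = 311
Option B: s[0]='f'->'b', delta=(2-6)*13^3 mod 509 = 374, hash=310+374 mod 509 = 175
Option C: s[3]='b'->'f', delta=(6-2)*13^0 mod 509 = 4, hash=310+4 mod 509 = 314
Option D: s[2]='b'->'f', delta=(6-2)*13^1 mod 509 = 52, hash=310+52 mod 509 = 362 <-- target

Answer: D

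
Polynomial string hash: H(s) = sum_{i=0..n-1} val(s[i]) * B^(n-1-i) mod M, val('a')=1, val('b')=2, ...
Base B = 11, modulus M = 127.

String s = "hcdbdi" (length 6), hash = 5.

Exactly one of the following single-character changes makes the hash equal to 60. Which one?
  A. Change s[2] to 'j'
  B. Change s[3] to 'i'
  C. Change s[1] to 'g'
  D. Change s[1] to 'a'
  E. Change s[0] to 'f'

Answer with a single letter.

Option A: s[2]='d'->'j', delta=(10-4)*11^3 mod 127 = 112, hash=5+112 mod 127 = 117
Option B: s[3]='b'->'i', delta=(9-2)*11^2 mod 127 = 85, hash=5+85 mod 127 = 90
Option C: s[1]='c'->'g', delta=(7-3)*11^4 mod 127 = 17, hash=5+17 mod 127 = 22
Option D: s[1]='c'->'a', delta=(1-3)*11^4 mod 127 = 55, hash=5+55 mod 127 = 60 <-- target
Option E: s[0]='h'->'f', delta=(6-8)*11^5 mod 127 = 97, hash=5+97 mod 127 = 102

Answer: D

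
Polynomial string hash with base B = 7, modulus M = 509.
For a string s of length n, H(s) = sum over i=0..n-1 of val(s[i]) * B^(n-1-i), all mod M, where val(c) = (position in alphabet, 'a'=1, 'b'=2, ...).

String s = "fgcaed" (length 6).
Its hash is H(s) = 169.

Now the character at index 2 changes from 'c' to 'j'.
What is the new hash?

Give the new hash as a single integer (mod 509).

val('c') = 3, val('j') = 10
Position k = 2, exponent = n-1-k = 3
B^3 mod M = 7^3 mod 509 = 343
Delta = (10 - 3) * 343 mod 509 = 365
New hash = (169 + 365) mod 509 = 25

Answer: 25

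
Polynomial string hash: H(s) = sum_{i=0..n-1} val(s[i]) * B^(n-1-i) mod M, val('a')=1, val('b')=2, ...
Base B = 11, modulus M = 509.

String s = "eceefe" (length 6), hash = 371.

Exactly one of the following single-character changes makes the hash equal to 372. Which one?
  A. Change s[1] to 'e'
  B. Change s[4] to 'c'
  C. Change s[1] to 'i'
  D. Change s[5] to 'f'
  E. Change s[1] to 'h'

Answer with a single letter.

Option A: s[1]='c'->'e', delta=(5-3)*11^4 mod 509 = 269, hash=371+269 mod 509 = 131
Option B: s[4]='f'->'c', delta=(3-6)*11^1 mod 509 = 476, hash=371+476 mod 509 = 338
Option C: s[1]='c'->'i', delta=(9-3)*11^4 mod 509 = 298, hash=371+298 mod 509 = 160
Option D: s[5]='e'->'f', delta=(6-5)*11^0 mod 509 = 1, hash=371+1 mod 509 = 372 <-- target
Option E: s[1]='c'->'h', delta=(8-3)*11^4 mod 509 = 418, hash=371+418 mod 509 = 280

Answer: D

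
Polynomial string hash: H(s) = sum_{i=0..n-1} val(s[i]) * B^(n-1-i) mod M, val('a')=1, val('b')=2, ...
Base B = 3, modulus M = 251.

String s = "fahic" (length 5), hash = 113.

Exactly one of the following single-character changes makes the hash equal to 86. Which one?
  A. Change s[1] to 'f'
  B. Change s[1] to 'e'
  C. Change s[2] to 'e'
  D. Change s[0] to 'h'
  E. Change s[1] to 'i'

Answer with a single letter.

Answer: C

Derivation:
Option A: s[1]='a'->'f', delta=(6-1)*3^3 mod 251 = 135, hash=113+135 mod 251 = 248
Option B: s[1]='a'->'e', delta=(5-1)*3^3 mod 251 = 108, hash=113+108 mod 251 = 221
Option C: s[2]='h'->'e', delta=(5-8)*3^2 mod 251 = 224, hash=113+224 mod 251 = 86 <-- target
Option D: s[0]='f'->'h', delta=(8-6)*3^4 mod 251 = 162, hash=113+162 mod 251 = 24
Option E: s[1]='a'->'i', delta=(9-1)*3^3 mod 251 = 216, hash=113+216 mod 251 = 78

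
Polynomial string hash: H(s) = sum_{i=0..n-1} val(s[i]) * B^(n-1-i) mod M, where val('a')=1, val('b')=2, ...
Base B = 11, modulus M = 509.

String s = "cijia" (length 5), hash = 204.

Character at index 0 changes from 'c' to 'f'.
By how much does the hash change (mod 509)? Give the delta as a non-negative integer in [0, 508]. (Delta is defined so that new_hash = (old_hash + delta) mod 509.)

Answer: 149

Derivation:
Delta formula: (val(new) - val(old)) * B^(n-1-k) mod M
  val('f') - val('c') = 6 - 3 = 3
  B^(n-1-k) = 11^4 mod 509 = 389
  Delta = 3 * 389 mod 509 = 149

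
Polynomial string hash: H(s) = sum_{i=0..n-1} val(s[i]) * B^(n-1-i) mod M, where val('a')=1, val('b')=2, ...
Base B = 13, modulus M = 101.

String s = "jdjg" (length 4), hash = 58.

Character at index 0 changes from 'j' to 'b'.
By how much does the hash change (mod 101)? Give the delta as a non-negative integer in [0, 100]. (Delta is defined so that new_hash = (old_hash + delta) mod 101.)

Answer: 99

Derivation:
Delta formula: (val(new) - val(old)) * B^(n-1-k) mod M
  val('b') - val('j') = 2 - 10 = -8
  B^(n-1-k) = 13^3 mod 101 = 76
  Delta = -8 * 76 mod 101 = 99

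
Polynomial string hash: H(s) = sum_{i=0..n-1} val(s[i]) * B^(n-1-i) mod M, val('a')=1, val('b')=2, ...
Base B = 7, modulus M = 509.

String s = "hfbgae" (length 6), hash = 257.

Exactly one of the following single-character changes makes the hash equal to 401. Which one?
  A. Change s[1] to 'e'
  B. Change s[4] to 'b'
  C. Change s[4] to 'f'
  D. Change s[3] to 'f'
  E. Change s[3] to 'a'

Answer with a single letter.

Answer: A

Derivation:
Option A: s[1]='f'->'e', delta=(5-6)*7^4 mod 509 = 144, hash=257+144 mod 509 = 401 <-- target
Option B: s[4]='a'->'b', delta=(2-1)*7^1 mod 509 = 7, hash=257+7 mod 509 = 264
Option C: s[4]='a'->'f', delta=(6-1)*7^1 mod 509 = 35, hash=257+35 mod 509 = 292
Option D: s[3]='g'->'f', delta=(6-7)*7^2 mod 509 = 460, hash=257+460 mod 509 = 208
Option E: s[3]='g'->'a', delta=(1-7)*7^2 mod 509 = 215, hash=257+215 mod 509 = 472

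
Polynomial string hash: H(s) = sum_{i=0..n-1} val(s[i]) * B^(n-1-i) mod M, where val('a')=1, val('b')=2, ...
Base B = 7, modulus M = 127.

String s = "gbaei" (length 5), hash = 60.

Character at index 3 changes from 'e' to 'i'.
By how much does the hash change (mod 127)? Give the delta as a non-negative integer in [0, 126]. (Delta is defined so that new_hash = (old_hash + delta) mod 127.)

Answer: 28

Derivation:
Delta formula: (val(new) - val(old)) * B^(n-1-k) mod M
  val('i') - val('e') = 9 - 5 = 4
  B^(n-1-k) = 7^1 mod 127 = 7
  Delta = 4 * 7 mod 127 = 28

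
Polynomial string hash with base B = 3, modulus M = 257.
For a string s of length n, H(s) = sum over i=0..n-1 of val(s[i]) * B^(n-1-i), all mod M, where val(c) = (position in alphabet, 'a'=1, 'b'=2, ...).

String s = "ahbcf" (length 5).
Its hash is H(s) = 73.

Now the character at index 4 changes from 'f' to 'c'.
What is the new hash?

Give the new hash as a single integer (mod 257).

Answer: 70

Derivation:
val('f') = 6, val('c') = 3
Position k = 4, exponent = n-1-k = 0
B^0 mod M = 3^0 mod 257 = 1
Delta = (3 - 6) * 1 mod 257 = 254
New hash = (73 + 254) mod 257 = 70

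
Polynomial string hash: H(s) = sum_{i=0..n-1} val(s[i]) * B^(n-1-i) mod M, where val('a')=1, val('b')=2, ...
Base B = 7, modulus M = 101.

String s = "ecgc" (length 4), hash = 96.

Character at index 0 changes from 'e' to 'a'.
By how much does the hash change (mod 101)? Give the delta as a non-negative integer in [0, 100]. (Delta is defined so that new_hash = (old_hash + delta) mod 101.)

Answer: 42

Derivation:
Delta formula: (val(new) - val(old)) * B^(n-1-k) mod M
  val('a') - val('e') = 1 - 5 = -4
  B^(n-1-k) = 7^3 mod 101 = 40
  Delta = -4 * 40 mod 101 = 42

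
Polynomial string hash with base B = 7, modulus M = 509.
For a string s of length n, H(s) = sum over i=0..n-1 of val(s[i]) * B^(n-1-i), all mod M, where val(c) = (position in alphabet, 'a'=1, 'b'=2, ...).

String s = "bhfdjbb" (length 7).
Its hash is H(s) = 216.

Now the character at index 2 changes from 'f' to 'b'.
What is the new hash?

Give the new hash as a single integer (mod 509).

Answer: 283

Derivation:
val('f') = 6, val('b') = 2
Position k = 2, exponent = n-1-k = 4
B^4 mod M = 7^4 mod 509 = 365
Delta = (2 - 6) * 365 mod 509 = 67
New hash = (216 + 67) mod 509 = 283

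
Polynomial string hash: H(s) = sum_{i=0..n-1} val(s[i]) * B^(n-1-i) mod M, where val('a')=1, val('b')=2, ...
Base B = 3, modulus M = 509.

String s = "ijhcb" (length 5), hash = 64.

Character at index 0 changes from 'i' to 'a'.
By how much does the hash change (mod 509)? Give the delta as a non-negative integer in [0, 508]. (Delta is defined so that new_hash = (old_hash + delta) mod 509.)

Answer: 370

Derivation:
Delta formula: (val(new) - val(old)) * B^(n-1-k) mod M
  val('a') - val('i') = 1 - 9 = -8
  B^(n-1-k) = 3^4 mod 509 = 81
  Delta = -8 * 81 mod 509 = 370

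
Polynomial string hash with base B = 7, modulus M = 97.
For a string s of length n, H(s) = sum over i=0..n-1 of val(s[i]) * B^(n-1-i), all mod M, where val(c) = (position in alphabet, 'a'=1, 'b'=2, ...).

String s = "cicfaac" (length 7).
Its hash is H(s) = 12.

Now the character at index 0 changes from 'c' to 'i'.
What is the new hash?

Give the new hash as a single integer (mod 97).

Answer: 37

Derivation:
val('c') = 3, val('i') = 9
Position k = 0, exponent = n-1-k = 6
B^6 mod M = 7^6 mod 97 = 85
Delta = (9 - 3) * 85 mod 97 = 25
New hash = (12 + 25) mod 97 = 37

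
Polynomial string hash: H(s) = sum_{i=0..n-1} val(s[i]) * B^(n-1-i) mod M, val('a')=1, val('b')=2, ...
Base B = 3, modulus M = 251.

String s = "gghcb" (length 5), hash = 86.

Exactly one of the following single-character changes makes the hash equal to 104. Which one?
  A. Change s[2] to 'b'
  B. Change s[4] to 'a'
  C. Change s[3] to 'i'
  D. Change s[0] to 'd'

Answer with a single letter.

Option A: s[2]='h'->'b', delta=(2-8)*3^2 mod 251 = 197, hash=86+197 mod 251 = 32
Option B: s[4]='b'->'a', delta=(1-2)*3^0 mod 251 = 250, hash=86+250 mod 251 = 85
Option C: s[3]='c'->'i', delta=(9-3)*3^1 mod 251 = 18, hash=86+18 mod 251 = 104 <-- target
Option D: s[0]='g'->'d', delta=(4-7)*3^4 mod 251 = 8, hash=86+8 mod 251 = 94

Answer: C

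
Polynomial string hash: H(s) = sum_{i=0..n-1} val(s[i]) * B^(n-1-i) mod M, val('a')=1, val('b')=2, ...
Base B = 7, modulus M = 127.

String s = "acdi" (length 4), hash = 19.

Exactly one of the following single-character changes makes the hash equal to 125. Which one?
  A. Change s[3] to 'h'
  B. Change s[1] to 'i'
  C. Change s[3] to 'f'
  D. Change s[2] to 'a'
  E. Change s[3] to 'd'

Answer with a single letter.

Option A: s[3]='i'->'h', delta=(8-9)*7^0 mod 127 = 126, hash=19+126 mod 127 = 18
Option B: s[1]='c'->'i', delta=(9-3)*7^2 mod 127 = 40, hash=19+40 mod 127 = 59
Option C: s[3]='i'->'f', delta=(6-9)*7^0 mod 127 = 124, hash=19+124 mod 127 = 16
Option D: s[2]='d'->'a', delta=(1-4)*7^1 mod 127 = 106, hash=19+106 mod 127 = 125 <-- target
Option E: s[3]='i'->'d', delta=(4-9)*7^0 mod 127 = 122, hash=19+122 mod 127 = 14

Answer: D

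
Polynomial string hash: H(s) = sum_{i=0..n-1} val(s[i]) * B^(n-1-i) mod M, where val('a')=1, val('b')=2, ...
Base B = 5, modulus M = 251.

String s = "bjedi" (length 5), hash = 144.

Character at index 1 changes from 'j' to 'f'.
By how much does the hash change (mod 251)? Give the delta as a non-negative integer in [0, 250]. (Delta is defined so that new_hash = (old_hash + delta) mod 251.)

Delta formula: (val(new) - val(old)) * B^(n-1-k) mod M
  val('f') - val('j') = 6 - 10 = -4
  B^(n-1-k) = 5^3 mod 251 = 125
  Delta = -4 * 125 mod 251 = 2

Answer: 2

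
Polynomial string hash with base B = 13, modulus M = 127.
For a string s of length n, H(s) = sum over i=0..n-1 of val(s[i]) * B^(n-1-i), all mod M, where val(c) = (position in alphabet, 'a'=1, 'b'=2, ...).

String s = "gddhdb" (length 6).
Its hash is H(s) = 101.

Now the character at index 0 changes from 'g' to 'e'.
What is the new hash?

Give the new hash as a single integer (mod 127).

Answer: 84

Derivation:
val('g') = 7, val('e') = 5
Position k = 0, exponent = n-1-k = 5
B^5 mod M = 13^5 mod 127 = 72
Delta = (5 - 7) * 72 mod 127 = 110
New hash = (101 + 110) mod 127 = 84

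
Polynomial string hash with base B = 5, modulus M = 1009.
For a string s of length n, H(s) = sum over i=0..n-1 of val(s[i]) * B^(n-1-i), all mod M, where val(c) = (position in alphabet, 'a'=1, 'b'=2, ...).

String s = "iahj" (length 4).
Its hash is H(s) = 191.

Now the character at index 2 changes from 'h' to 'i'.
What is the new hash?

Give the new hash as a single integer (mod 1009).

Answer: 196

Derivation:
val('h') = 8, val('i') = 9
Position k = 2, exponent = n-1-k = 1
B^1 mod M = 5^1 mod 1009 = 5
Delta = (9 - 8) * 5 mod 1009 = 5
New hash = (191 + 5) mod 1009 = 196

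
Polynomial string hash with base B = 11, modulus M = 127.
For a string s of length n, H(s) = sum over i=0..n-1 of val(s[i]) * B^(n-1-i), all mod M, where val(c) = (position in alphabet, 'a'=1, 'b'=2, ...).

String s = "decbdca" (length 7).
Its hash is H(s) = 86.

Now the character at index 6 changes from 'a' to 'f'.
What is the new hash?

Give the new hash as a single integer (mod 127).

Answer: 91

Derivation:
val('a') = 1, val('f') = 6
Position k = 6, exponent = n-1-k = 0
B^0 mod M = 11^0 mod 127 = 1
Delta = (6 - 1) * 1 mod 127 = 5
New hash = (86 + 5) mod 127 = 91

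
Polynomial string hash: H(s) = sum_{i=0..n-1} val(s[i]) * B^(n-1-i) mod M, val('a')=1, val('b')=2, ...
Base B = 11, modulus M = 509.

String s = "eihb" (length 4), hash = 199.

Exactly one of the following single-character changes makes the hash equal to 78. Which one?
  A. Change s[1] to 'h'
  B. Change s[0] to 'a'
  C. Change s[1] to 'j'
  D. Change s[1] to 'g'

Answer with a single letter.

Answer: A

Derivation:
Option A: s[1]='i'->'h', delta=(8-9)*11^2 mod 509 = 388, hash=199+388 mod 509 = 78 <-- target
Option B: s[0]='e'->'a', delta=(1-5)*11^3 mod 509 = 275, hash=199+275 mod 509 = 474
Option C: s[1]='i'->'j', delta=(10-9)*11^2 mod 509 = 121, hash=199+121 mod 509 = 320
Option D: s[1]='i'->'g', delta=(7-9)*11^2 mod 509 = 267, hash=199+267 mod 509 = 466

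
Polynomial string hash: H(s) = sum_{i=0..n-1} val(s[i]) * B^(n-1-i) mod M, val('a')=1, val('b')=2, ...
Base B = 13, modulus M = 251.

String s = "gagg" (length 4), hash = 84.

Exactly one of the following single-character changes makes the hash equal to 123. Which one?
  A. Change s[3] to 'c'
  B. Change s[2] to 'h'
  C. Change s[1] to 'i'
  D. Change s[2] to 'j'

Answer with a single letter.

Option A: s[3]='g'->'c', delta=(3-7)*13^0 mod 251 = 247, hash=84+247 mod 251 = 80
Option B: s[2]='g'->'h', delta=(8-7)*13^1 mod 251 = 13, hash=84+13 mod 251 = 97
Option C: s[1]='a'->'i', delta=(9-1)*13^2 mod 251 = 97, hash=84+97 mod 251 = 181
Option D: s[2]='g'->'j', delta=(10-7)*13^1 mod 251 = 39, hash=84+39 mod 251 = 123 <-- target

Answer: D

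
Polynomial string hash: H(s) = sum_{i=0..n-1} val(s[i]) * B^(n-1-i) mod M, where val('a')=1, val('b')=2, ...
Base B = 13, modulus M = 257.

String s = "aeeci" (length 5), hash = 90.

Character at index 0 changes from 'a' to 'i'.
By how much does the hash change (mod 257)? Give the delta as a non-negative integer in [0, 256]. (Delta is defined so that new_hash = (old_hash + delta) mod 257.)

Answer: 15

Derivation:
Delta formula: (val(new) - val(old)) * B^(n-1-k) mod M
  val('i') - val('a') = 9 - 1 = 8
  B^(n-1-k) = 13^4 mod 257 = 34
  Delta = 8 * 34 mod 257 = 15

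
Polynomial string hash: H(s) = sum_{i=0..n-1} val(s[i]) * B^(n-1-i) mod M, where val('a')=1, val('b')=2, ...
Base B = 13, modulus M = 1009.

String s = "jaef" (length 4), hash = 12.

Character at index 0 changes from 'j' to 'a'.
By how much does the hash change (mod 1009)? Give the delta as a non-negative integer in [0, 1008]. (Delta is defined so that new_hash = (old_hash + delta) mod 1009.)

Answer: 407

Derivation:
Delta formula: (val(new) - val(old)) * B^(n-1-k) mod M
  val('a') - val('j') = 1 - 10 = -9
  B^(n-1-k) = 13^3 mod 1009 = 179
  Delta = -9 * 179 mod 1009 = 407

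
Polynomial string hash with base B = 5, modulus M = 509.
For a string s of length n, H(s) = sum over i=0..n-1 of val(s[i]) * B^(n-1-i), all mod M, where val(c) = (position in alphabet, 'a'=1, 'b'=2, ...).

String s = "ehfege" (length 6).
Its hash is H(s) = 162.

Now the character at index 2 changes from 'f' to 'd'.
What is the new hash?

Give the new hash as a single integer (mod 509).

Answer: 421

Derivation:
val('f') = 6, val('d') = 4
Position k = 2, exponent = n-1-k = 3
B^3 mod M = 5^3 mod 509 = 125
Delta = (4 - 6) * 125 mod 509 = 259
New hash = (162 + 259) mod 509 = 421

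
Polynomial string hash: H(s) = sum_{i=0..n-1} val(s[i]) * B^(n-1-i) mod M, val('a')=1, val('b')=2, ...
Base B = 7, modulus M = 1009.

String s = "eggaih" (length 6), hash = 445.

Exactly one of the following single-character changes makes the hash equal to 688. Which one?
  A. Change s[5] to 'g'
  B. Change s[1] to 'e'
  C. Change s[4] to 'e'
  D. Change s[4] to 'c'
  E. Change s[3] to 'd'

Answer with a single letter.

Answer: B

Derivation:
Option A: s[5]='h'->'g', delta=(7-8)*7^0 mod 1009 = 1008, hash=445+1008 mod 1009 = 444
Option B: s[1]='g'->'e', delta=(5-7)*7^4 mod 1009 = 243, hash=445+243 mod 1009 = 688 <-- target
Option C: s[4]='i'->'e', delta=(5-9)*7^1 mod 1009 = 981, hash=445+981 mod 1009 = 417
Option D: s[4]='i'->'c', delta=(3-9)*7^1 mod 1009 = 967, hash=445+967 mod 1009 = 403
Option E: s[3]='a'->'d', delta=(4-1)*7^2 mod 1009 = 147, hash=445+147 mod 1009 = 592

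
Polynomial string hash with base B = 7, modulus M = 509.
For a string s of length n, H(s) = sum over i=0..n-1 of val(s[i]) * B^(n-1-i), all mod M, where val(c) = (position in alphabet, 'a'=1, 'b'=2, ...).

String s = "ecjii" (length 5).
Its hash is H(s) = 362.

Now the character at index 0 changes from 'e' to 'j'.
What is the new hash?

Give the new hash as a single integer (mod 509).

val('e') = 5, val('j') = 10
Position k = 0, exponent = n-1-k = 4
B^4 mod M = 7^4 mod 509 = 365
Delta = (10 - 5) * 365 mod 509 = 298
New hash = (362 + 298) mod 509 = 151

Answer: 151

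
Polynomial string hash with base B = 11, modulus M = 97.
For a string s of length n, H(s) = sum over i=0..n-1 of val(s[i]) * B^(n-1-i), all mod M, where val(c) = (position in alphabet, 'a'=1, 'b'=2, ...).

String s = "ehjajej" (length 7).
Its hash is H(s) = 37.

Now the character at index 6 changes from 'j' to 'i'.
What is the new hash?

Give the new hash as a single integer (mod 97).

Answer: 36

Derivation:
val('j') = 10, val('i') = 9
Position k = 6, exponent = n-1-k = 0
B^0 mod M = 11^0 mod 97 = 1
Delta = (9 - 10) * 1 mod 97 = 96
New hash = (37 + 96) mod 97 = 36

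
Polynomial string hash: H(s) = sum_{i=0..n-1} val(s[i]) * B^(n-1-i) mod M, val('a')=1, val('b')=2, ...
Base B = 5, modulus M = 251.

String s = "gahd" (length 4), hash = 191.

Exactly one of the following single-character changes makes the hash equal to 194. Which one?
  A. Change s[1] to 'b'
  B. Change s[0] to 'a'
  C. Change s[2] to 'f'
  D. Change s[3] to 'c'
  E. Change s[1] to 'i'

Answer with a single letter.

Option A: s[1]='a'->'b', delta=(2-1)*5^2 mod 251 = 25, hash=191+25 mod 251 = 216
Option B: s[0]='g'->'a', delta=(1-7)*5^3 mod 251 = 3, hash=191+3 mod 251 = 194 <-- target
Option C: s[2]='h'->'f', delta=(6-8)*5^1 mod 251 = 241, hash=191+241 mod 251 = 181
Option D: s[3]='d'->'c', delta=(3-4)*5^0 mod 251 = 250, hash=191+250 mod 251 = 190
Option E: s[1]='a'->'i', delta=(9-1)*5^2 mod 251 = 200, hash=191+200 mod 251 = 140

Answer: B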